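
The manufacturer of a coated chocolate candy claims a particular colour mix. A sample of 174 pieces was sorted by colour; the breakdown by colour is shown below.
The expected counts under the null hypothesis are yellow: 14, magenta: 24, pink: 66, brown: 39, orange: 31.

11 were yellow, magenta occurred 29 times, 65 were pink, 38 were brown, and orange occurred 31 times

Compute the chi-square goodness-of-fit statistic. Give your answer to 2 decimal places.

1.73

cat          O        E   (O−E)²/E
yellow      11       14      0.643
magenta     29       24      1.042
pink        65       66      0.015
brown       38       39      0.026
orange      31       31      0.000
Sum = 1.73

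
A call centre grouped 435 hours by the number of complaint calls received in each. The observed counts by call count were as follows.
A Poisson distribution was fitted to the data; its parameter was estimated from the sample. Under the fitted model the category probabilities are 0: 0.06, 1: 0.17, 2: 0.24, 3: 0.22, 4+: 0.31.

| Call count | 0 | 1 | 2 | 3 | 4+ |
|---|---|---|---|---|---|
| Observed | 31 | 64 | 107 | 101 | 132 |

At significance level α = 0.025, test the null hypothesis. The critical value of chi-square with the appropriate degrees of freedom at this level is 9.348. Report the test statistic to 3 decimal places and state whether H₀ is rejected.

Expected counts E_i = n·p_i: 435×0.06 = 26.1, 435×0.17 = 73.95, 435×0.24 = 104.4, 435×0.22 = 95.7, 435×0.31 = 134.85.
cat         O        E   (O−E)²/E
0          31     26.1     0.9199
1          64    73.95     1.3388
2         107    104.4     0.0648
3         101     95.7     0.2935
4+        132   134.85     0.0602
Sum = 2.677
df = 3. Since 2.677 < 9.348, we do not reject H₀.

2.677; do not reject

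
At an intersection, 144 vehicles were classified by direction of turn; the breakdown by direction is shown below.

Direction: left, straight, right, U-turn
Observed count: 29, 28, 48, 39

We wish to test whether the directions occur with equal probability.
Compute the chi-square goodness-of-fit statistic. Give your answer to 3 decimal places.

7.389

Expected count for each of the 4 categories: 144/4 = 36.
left: (29 − 36)²/36 = 49/36 = 1.3611
straight: (28 − 36)²/36 = 64/36 = 1.7778
right: (48 − 36)²/36 = 144/36 = 4.0000
U-turn: (39 − 36)²/36 = 9/36 = 0.2500
Sum = 7.389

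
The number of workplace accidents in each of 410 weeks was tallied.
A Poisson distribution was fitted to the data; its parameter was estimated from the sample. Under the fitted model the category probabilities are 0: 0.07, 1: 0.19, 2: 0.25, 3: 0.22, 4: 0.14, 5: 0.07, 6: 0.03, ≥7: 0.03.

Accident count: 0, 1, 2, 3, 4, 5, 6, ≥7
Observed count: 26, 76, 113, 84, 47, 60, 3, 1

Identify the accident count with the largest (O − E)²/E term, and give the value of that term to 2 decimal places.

Expected counts E_i = n·p_i: 410×0.07 = 28.7, 410×0.19 = 77.9, 410×0.25 = 102.5, 410×0.22 = 90.2, 410×0.14 = 57.4, 410×0.07 = 28.7, 410×0.03 = 12.3, 410×0.03 = 12.3.
χ² = (26−28.7)²/28.7 + (76−77.9)²/77.9 + (113−102.5)²/102.5 + (84−90.2)²/90.2 + (47−57.4)²/57.4 + (60−28.7)²/28.7 + (3−12.3)²/12.3 + (1−12.3)²/12.3
   = 0.254 + 0.046 + 1.076 + 0.426 + 1.884 + 34.136 + 7.032 + 10.381
The largest term is for 5: 34.14.

5, 34.14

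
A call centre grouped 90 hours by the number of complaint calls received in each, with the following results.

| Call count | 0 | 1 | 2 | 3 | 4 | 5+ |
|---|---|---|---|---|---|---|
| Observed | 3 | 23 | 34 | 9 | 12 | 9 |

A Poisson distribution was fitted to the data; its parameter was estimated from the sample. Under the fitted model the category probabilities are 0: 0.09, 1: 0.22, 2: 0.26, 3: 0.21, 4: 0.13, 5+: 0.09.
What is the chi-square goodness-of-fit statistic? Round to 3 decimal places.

Expected counts E_i = n·p_i: 90×0.09 = 8.1, 90×0.22 = 19.8, 90×0.26 = 23.4, 90×0.21 = 18.9, 90×0.13 = 11.7, 90×0.09 = 8.1.
cat         O        E   (O−E)²/E
0           3      8.1     3.2111
1          23     19.8     0.5172
2          34     23.4     4.8017
3           9     18.9     5.1857
4          12     11.7     0.0077
5+          9      8.1     0.1000
Sum = 13.823

13.823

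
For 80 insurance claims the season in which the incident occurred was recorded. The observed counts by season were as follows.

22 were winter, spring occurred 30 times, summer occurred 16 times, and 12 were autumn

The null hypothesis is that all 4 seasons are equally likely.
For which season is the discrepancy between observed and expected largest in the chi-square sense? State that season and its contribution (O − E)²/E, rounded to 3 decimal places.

Under H₀ each category has probability 1/4, so each expected count is 80/4 = 20.
winter: (22 − 20)²/20 = 4/20 = 0.2000
spring: (30 − 20)²/20 = 100/20 = 5.0000
summer: (16 − 20)²/20 = 16/20 = 0.8000
autumn: (12 − 20)²/20 = 64/20 = 3.2000
The largest term is for spring: 5.000.

spring, 5.000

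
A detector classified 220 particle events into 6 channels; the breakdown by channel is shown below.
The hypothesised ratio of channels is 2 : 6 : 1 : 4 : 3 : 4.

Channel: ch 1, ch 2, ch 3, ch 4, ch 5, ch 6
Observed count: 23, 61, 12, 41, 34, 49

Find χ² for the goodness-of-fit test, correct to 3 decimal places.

1.318

Ratio total = 20. Expected counts: 220×2/20 = 22, 220×6/20 = 66, 220×1/20 = 11, 220×4/20 = 44, 220×3/20 = 33, 220×4/20 = 44.
cat         O        E   (O−E)²/E
ch 1       23       22     0.0455
ch 2       61       66     0.3788
ch 3       12       11     0.0909
ch 4       41       44     0.2045
ch 5       34       33     0.0303
ch 6       49       44     0.5682
Sum = 1.318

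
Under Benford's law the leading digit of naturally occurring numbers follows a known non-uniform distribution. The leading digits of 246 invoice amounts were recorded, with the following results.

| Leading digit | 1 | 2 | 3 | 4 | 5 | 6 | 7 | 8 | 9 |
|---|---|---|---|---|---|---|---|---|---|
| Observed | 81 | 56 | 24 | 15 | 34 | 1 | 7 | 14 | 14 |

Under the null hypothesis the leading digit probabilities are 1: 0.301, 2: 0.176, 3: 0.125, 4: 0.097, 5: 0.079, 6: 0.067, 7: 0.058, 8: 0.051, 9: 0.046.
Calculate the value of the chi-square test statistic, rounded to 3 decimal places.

39.121

Expected counts E_i = n·p_i: 246×0.301 = 74.046, 246×0.176 = 43.296, 246×0.125 = 30.75, 246×0.097 = 23.862, 246×0.079 = 19.434, 246×0.067 = 16.482, 246×0.058 = 14.268, 246×0.051 = 12.546, 246×0.046 = 11.316.
cat         O        E   (O−E)²/E
1          81   74.046     0.6531
2          56   43.296     3.7276
3          24    30.75     1.4817
4          15   23.862     3.2912
5          34   19.434    10.9174
6           1   16.482    14.5427
7           7   14.268     3.7023
8          14   12.546     0.1685
9          14   11.316     0.6366
Sum = 39.121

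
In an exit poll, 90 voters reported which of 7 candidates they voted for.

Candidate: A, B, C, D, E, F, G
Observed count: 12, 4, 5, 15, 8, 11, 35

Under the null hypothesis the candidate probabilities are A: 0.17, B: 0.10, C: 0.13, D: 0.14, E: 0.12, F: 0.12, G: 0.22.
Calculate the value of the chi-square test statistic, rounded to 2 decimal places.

20.18

Expected counts E_i = n·p_i: 90×0.17 = 15.3, 90×0.10 = 9, 90×0.13 = 11.7, 90×0.14 = 12.6, 90×0.12 = 10.8, 90×0.12 = 10.8, 90×0.22 = 19.8.
A: (12 − 15.3)²/15.3 = 10.89/15.3 = 0.712
B: (4 − 9)²/9 = 25/9 = 2.778
C: (5 − 11.7)²/11.7 = 44.89/11.7 = 3.837
D: (15 − 12.6)²/12.6 = 5.76/12.6 = 0.457
E: (8 − 10.8)²/10.8 = 7.84/10.8 = 0.726
F: (11 − 10.8)²/10.8 = 0.04/10.8 = 0.004
G: (35 − 19.8)²/19.8 = 231.04/19.8 = 11.669
Sum = 20.18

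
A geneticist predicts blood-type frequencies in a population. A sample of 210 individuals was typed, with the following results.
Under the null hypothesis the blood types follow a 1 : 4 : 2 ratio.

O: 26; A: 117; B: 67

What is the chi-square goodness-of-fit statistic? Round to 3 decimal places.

Ratio total = 7. Expected counts: 210×1/7 = 30, 210×4/7 = 120, 210×2/7 = 60.
O: (26 − 30)²/30 = 16/30 = 0.5333
A: (117 − 120)²/120 = 9/120 = 0.0750
B: (67 − 60)²/60 = 49/60 = 0.8167
Sum = 1.425

1.425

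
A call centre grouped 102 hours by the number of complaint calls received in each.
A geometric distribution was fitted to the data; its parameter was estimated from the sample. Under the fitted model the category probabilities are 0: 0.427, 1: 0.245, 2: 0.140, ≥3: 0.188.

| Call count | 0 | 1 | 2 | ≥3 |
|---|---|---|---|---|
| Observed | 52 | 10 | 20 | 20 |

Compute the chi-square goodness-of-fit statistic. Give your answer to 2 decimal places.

12.96

Expected counts E_i = n·p_i: 102×0.427 = 43.554, 102×0.245 = 24.99, 102×0.140 = 14.28, 102×0.188 = 19.176.
χ² = (52−43.554)²/43.554 + (10−24.99)²/24.99 + (20−14.28)²/14.28 + (20−19.176)²/19.176
   = 1.638 + 8.992 + 2.291 + 0.035
Sum = 12.96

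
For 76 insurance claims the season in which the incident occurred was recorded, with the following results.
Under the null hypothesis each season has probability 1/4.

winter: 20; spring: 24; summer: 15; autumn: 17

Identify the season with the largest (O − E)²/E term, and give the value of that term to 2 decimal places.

spring, 1.32

Under H₀ each category has probability 1/4, so each expected count is 76/4 = 19.
χ² = (20−19)²/19 + (24−19)²/19 + (15−19)²/19 + (17−19)²/19
   = 0.053 + 1.316 + 0.842 + 0.211
The largest term is for spring: 1.32.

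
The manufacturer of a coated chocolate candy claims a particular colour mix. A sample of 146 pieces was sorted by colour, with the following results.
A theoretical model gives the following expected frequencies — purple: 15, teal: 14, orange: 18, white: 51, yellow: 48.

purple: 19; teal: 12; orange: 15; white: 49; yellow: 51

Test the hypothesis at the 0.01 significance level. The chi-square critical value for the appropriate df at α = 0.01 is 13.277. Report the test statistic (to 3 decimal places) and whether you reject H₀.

χ² = (19−15)²/15 + (12−14)²/14 + (15−18)²/18 + (49−51)²/51 + (51−48)²/48
   = 1.0667 + 0.2857 + 0.5000 + 0.0784 + 0.1875
Sum = 2.118
df = 4. Since 2.118 < 13.277, we do not reject H₀.

2.118; do not reject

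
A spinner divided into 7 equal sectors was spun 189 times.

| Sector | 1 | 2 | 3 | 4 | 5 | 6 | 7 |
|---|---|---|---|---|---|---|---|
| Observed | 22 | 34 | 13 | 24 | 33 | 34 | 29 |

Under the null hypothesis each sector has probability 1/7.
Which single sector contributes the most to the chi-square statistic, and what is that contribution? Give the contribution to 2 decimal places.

3, 7.26

Under H₀ each category has probability 1/7, so each expected count is 189/7 = 27.
1: (22 − 27)²/27 = 25/27 = 0.926
2: (34 − 27)²/27 = 49/27 = 1.815
3: (13 − 27)²/27 = 196/27 = 7.259
4: (24 − 27)²/27 = 9/27 = 0.333
5: (33 − 27)²/27 = 36/27 = 1.333
6: (34 − 27)²/27 = 49/27 = 1.815
7: (29 − 27)²/27 = 4/27 = 0.148
The largest term is for 3: 7.26.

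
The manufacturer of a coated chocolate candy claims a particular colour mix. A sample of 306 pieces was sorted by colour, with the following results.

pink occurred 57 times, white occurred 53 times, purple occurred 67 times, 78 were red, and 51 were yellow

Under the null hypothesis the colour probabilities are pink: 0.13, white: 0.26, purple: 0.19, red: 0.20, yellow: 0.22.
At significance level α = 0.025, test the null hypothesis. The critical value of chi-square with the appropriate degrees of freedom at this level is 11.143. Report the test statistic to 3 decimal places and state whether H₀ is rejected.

Expected counts E_i = n·p_i: 306×0.13 = 39.78, 306×0.26 = 79.56, 306×0.19 = 58.14, 306×0.20 = 61.2, 306×0.22 = 67.32.
cat         O        E   (O−E)²/E
pink       57    39.78     7.4542
white      53    79.56     8.8667
purple     67    58.14     1.3502
red        78     61.2     4.6118
yellow     51    67.32     3.9564
Sum = 26.239
df = 4. Since 26.239 > 11.143, we reject H₀.

26.239; reject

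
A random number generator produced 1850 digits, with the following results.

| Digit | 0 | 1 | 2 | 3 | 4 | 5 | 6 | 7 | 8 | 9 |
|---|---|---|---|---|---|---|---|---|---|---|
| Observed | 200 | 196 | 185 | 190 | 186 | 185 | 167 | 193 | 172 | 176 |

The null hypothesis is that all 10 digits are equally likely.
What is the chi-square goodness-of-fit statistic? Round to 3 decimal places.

5.459

Expected count for each of the 10 categories: 1850/10 = 185.
χ² = (200−185)²/185 + (196−185)²/185 + (185−185)²/185 + (190−185)²/185 + (186−185)²/185 + (185−185)²/185 + (167−185)²/185 + (193−185)²/185 + (172−185)²/185 + (176−185)²/185
   = 1.2162 + 0.6541 + 0.0000 + 0.1351 + 0.0054 + 0.0000 + 1.7514 + 0.3459 + 0.9135 + 0.4378
Sum = 5.459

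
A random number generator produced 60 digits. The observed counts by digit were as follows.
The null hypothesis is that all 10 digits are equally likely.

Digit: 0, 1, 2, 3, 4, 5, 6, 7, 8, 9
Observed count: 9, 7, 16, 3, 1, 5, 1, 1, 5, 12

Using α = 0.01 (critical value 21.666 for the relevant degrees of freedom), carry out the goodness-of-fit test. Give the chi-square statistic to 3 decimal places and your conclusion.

Expected count for each of the 10 categories: 60/10 = 6.
cat         O        E   (O−E)²/E
0           9        6     1.5000
1           7        6     0.1667
2          16        6    16.6667
3           3        6     1.5000
4           1        6     4.1667
5           5        6     0.1667
6           1        6     4.1667
7           1        6     4.1667
8           5        6     0.1667
9          12        6     6.0000
Sum = 38.667
df = 9. Since 38.667 > 21.666, we reject H₀.

38.667; reject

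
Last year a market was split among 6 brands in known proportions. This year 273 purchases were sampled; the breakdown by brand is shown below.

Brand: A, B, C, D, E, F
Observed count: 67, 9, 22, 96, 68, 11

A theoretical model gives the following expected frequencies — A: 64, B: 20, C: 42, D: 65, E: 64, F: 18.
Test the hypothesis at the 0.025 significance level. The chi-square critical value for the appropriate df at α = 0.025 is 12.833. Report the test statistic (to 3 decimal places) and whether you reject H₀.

33.471; reject

A: (67 − 64)²/64 = 9/64 = 0.1406
B: (9 − 20)²/20 = 121/20 = 6.0500
C: (22 − 42)²/42 = 400/42 = 9.5238
D: (96 − 65)²/65 = 961/65 = 14.7846
E: (68 − 64)²/64 = 16/64 = 0.2500
F: (11 − 18)²/18 = 49/18 = 2.7222
Sum = 33.471
df = 5. Since 33.471 > 12.833, we reject H₀.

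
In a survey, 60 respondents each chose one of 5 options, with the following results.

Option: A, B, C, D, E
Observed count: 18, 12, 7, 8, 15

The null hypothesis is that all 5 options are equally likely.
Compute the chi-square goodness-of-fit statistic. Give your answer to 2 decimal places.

7.17

Expected count for each of the 5 categories: 60/5 = 12.
cat         O        E   (O−E)²/E
A          18       12      3.000
B          12       12      0.000
C           7       12      2.083
D           8       12      1.333
E          15       12      0.750
Sum = 7.17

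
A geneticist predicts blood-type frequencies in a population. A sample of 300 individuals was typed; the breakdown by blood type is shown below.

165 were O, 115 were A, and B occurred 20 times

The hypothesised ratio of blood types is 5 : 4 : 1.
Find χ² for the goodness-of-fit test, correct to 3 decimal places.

5.042

Ratio total = 10. Expected counts: 300×5/10 = 150, 300×4/10 = 120, 300×1/10 = 30.
O: (165 − 150)²/150 = 225/150 = 1.5000
A: (115 − 120)²/120 = 25/120 = 0.2083
B: (20 − 30)²/30 = 100/30 = 3.3333
Sum = 5.042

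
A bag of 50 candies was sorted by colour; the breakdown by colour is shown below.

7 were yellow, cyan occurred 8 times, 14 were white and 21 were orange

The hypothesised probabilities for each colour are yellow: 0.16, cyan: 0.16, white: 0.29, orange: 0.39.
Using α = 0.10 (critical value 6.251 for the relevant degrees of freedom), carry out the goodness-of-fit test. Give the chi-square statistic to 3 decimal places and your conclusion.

Expected counts E_i = n·p_i: 50×0.16 = 8, 50×0.16 = 8, 50×0.29 = 14.5, 50×0.39 = 19.5.
yellow: (7 − 8)²/8 = 1/8 = 0.1250
cyan: (8 − 8)²/8 = 0/8 = 0.0000
white: (14 − 14.5)²/14.5 = 0.25/14.5 = 0.0172
orange: (21 − 19.5)²/19.5 = 2.25/19.5 = 0.1154
Sum = 0.258
df = 3. Since 0.258 < 6.251, we do not reject H₀.

0.258; do not reject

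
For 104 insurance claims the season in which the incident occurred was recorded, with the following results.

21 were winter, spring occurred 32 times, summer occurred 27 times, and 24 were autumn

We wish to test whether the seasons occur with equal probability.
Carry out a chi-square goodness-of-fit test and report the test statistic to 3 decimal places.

2.538

Under H₀ each category has probability 1/4, so each expected count is 104/4 = 26.
winter: (21 − 26)²/26 = 25/26 = 0.9615
spring: (32 − 26)²/26 = 36/26 = 1.3846
summer: (27 − 26)²/26 = 1/26 = 0.0385
autumn: (24 − 26)²/26 = 4/26 = 0.1538
Sum = 2.538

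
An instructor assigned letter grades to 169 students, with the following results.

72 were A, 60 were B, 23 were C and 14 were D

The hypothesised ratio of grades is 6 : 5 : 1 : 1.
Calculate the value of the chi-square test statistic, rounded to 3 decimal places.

8.615

Ratio total = 13. Expected counts: 169×6/13 = 78, 169×5/13 = 65, 169×1/13 = 13, 169×1/13 = 13.
A: (72 − 78)²/78 = 36/78 = 0.4615
B: (60 − 65)²/65 = 25/65 = 0.3846
C: (23 − 13)²/13 = 100/13 = 7.6923
D: (14 − 13)²/13 = 1/13 = 0.0769
Sum = 8.615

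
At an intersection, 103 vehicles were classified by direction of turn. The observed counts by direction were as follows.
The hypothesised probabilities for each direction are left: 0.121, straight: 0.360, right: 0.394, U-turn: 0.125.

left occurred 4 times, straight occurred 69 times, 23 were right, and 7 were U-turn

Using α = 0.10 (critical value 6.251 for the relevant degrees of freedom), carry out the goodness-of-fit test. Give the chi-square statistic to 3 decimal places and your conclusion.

Expected counts E_i = n·p_i: 103×0.121 = 12.463, 103×0.360 = 37.08, 103×0.394 = 40.582, 103×0.125 = 12.875.
cat           O        E   (O−E)²/E
left          4   12.463     5.7468
straight     69    37.08    27.4781
right        23   40.582     7.6173
U-turn        7   12.875     2.6808
Sum = 43.523
df = 3. Since 43.523 > 6.251, we reject H₀.

43.523; reject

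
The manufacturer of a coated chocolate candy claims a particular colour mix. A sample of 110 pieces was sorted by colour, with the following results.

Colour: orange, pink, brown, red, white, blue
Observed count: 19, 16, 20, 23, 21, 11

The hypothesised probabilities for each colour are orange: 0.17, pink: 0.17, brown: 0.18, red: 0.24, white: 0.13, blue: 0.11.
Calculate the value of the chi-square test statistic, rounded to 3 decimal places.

Expected counts E_i = n·p_i: 110×0.17 = 18.7, 110×0.17 = 18.7, 110×0.18 = 19.8, 110×0.24 = 26.4, 110×0.13 = 14.3, 110×0.11 = 12.1.
χ² = (19−18.7)²/18.7 + (16−18.7)²/18.7 + (20−19.8)²/19.8 + (23−26.4)²/26.4 + (21−14.3)²/14.3 + (11−12.1)²/12.1
   = 0.0048 + 0.3898 + 0.0020 + 0.4379 + 3.1392 + 0.1000
Sum = 4.074

4.074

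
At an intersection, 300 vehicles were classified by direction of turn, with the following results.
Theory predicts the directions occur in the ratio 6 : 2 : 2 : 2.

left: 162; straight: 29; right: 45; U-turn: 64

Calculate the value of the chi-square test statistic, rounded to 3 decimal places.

14.200

Ratio total = 12. Expected counts: 300×6/12 = 150, 300×2/12 = 50, 300×2/12 = 50, 300×2/12 = 50.
left: (162 − 150)²/150 = 144/150 = 0.9600
straight: (29 − 50)²/50 = 441/50 = 8.8200
right: (45 − 50)²/50 = 25/50 = 0.5000
U-turn: (64 − 50)²/50 = 196/50 = 3.9200
Sum = 14.200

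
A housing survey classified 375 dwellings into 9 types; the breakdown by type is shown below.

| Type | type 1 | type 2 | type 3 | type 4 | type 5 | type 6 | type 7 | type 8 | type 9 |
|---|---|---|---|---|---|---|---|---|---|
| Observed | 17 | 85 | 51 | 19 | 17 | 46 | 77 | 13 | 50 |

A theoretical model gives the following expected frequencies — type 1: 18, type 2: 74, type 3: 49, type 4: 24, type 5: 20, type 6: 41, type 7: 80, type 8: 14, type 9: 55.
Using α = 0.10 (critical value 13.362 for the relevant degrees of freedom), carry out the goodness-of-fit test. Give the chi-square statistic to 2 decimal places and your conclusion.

4.51; do not reject

type 1: (17 − 18)²/18 = 1/18 = 0.056
type 2: (85 − 74)²/74 = 121/74 = 1.635
type 3: (51 − 49)²/49 = 4/49 = 0.082
type 4: (19 − 24)²/24 = 25/24 = 1.042
type 5: (17 − 20)²/20 = 9/20 = 0.450
type 6: (46 − 41)²/41 = 25/41 = 0.610
type 7: (77 − 80)²/80 = 9/80 = 0.113
type 8: (13 − 14)²/14 = 1/14 = 0.071
type 9: (50 − 55)²/55 = 25/55 = 0.455
Sum = 4.51
df = 8. Since 4.51 < 13.362, we do not reject H₀.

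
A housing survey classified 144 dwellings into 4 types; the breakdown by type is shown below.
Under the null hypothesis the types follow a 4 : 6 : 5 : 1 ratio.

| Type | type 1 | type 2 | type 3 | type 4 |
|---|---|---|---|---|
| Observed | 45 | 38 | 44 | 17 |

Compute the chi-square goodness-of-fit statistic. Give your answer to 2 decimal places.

Ratio total = 16. Expected counts: 144×4/16 = 36, 144×6/16 = 54, 144×5/16 = 45, 144×1/16 = 9.
χ² = (45−36)²/36 + (38−54)²/54 + (44−45)²/45 + (17−9)²/9
   = 2.250 + 4.741 + 0.022 + 7.111
Sum = 14.12

14.12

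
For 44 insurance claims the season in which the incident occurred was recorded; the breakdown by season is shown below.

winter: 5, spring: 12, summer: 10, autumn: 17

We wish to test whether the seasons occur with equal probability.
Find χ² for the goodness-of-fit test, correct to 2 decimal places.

Under H₀ each category has probability 1/4, so each expected count is 44/4 = 11.
winter: (5 − 11)²/11 = 36/11 = 3.273
spring: (12 − 11)²/11 = 1/11 = 0.091
summer: (10 − 11)²/11 = 1/11 = 0.091
autumn: (17 − 11)²/11 = 36/11 = 3.273
Sum = 6.73

6.73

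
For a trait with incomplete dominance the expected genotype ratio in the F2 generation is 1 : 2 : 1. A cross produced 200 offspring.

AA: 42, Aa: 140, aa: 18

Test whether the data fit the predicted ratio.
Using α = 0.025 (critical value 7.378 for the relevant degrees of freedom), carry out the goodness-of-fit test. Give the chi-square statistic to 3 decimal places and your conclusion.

Ratio total = 4. Expected counts: 200×1/4 = 50, 200×2/4 = 100, 200×1/4 = 50.
cat         O        E   (O−E)²/E
AA         42       50     1.2800
Aa        140      100    16.0000
aa         18       50    20.4800
Sum = 37.760
df = 2. Since 37.760 > 7.378, we reject H₀.

37.760; reject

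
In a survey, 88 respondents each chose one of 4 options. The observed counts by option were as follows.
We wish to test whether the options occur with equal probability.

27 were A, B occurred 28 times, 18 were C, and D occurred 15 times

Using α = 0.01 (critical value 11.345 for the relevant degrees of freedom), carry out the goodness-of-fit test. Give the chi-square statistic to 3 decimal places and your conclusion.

5.727; do not reject

Under H₀ each category has probability 1/4, so each expected count is 88/4 = 22.
A: (27 − 22)²/22 = 25/22 = 1.1364
B: (28 − 22)²/22 = 36/22 = 1.6364
C: (18 − 22)²/22 = 16/22 = 0.7273
D: (15 − 22)²/22 = 49/22 = 2.2273
Sum = 5.727
df = 3. Since 5.727 < 11.345, we do not reject H₀.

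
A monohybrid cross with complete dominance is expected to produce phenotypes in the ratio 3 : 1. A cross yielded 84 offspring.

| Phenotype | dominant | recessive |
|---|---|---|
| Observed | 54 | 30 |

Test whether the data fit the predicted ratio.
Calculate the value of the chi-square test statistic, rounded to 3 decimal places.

Ratio total = 4. Expected counts: 84×3/4 = 63, 84×1/4 = 21.
cat            O        E   (O−E)²/E
dominant      54       63     1.2857
recessive     30       21     3.8571
Sum = 5.143

5.143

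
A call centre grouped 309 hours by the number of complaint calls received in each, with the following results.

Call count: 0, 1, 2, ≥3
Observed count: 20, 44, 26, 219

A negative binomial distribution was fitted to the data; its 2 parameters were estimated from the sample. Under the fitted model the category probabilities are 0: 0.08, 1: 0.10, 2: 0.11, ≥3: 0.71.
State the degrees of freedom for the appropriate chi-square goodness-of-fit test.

There are k = 4 categories and 2 parameters estimated from the data, so df = 4 − 1 − 2 = 1.

1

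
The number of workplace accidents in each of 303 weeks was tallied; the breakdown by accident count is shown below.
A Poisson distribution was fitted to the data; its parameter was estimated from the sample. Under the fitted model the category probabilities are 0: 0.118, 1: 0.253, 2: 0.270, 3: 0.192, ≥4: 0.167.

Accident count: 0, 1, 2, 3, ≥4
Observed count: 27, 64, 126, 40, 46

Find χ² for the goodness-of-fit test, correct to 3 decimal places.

34.200

Expected counts E_i = n·p_i: 303×0.118 = 35.754, 303×0.253 = 76.659, 303×0.270 = 81.81, 303×0.192 = 58.176, 303×0.167 = 50.601.
0: (27 − 35.754)²/35.754 = 76.632516/35.754 = 2.1433
1: (64 − 76.659)²/76.659 = 160.250281/76.659 = 2.0904
2: (126 − 81.81)²/81.81 = 1952.7561/81.81 = 23.8694
3: (40 − 58.176)²/58.176 = 330.366976/58.176 = 5.6788
≥4: (46 − 50.601)²/50.601 = 21.169201/50.601 = 0.4184
Sum = 34.200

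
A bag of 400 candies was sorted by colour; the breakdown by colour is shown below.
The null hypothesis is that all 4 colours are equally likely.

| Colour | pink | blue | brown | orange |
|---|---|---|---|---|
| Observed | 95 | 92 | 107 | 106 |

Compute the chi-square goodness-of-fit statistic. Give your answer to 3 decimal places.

Expected count for each of the 4 categories: 400/4 = 100.
pink: (95 − 100)²/100 = 25/100 = 0.2500
blue: (92 − 100)²/100 = 64/100 = 0.6400
brown: (107 − 100)²/100 = 49/100 = 0.4900
orange: (106 − 100)²/100 = 36/100 = 0.3600
Sum = 1.740

1.740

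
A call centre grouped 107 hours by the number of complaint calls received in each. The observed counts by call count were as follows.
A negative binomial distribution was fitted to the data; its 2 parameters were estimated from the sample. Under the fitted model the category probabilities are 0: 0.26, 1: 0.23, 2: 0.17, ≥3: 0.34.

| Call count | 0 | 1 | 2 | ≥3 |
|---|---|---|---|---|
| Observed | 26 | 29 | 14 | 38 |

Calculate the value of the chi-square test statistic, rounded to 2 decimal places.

Expected counts E_i = n·p_i: 107×0.26 = 27.82, 107×0.23 = 24.61, 107×0.17 = 18.19, 107×0.34 = 36.38.
cat         O        E   (O−E)²/E
0          26    27.82      0.119
1          29    24.61      0.783
2          14    18.19      0.965
≥3         38    36.38      0.072
Sum = 1.94

1.94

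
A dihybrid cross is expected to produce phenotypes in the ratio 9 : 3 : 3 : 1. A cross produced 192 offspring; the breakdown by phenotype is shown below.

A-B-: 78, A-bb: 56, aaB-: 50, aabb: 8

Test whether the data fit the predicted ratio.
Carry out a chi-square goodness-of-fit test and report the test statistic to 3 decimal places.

26.222

Ratio total = 16. Expected counts: 192×9/16 = 108, 192×3/16 = 36, 192×3/16 = 36, 192×1/16 = 12.
cat         O        E   (O−E)²/E
A-B-       78      108     8.3333
A-bb       56       36    11.1111
aaB-       50       36     5.4444
aabb        8       12     1.3333
Sum = 26.222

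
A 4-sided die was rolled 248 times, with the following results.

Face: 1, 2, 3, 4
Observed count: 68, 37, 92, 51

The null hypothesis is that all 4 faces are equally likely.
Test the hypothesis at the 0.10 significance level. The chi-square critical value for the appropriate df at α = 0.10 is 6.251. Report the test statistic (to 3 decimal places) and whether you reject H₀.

Under H₀ each category has probability 1/4, so each expected count is 248/4 = 62.
1: (68 − 62)²/62 = 36/62 = 0.5806
2: (37 − 62)²/62 = 625/62 = 10.0806
3: (92 − 62)²/62 = 900/62 = 14.5161
4: (51 − 62)²/62 = 121/62 = 1.9516
Sum = 27.129
df = 3. Since 27.129 > 6.251, we reject H₀.

27.129; reject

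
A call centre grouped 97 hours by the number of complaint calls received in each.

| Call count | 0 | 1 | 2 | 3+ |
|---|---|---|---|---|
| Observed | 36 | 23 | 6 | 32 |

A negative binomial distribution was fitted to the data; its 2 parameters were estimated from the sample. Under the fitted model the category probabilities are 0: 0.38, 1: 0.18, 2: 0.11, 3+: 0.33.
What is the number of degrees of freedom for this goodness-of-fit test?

There are k = 4 categories and 2 parameters estimated from the data, so df = 4 − 1 − 2 = 1.

1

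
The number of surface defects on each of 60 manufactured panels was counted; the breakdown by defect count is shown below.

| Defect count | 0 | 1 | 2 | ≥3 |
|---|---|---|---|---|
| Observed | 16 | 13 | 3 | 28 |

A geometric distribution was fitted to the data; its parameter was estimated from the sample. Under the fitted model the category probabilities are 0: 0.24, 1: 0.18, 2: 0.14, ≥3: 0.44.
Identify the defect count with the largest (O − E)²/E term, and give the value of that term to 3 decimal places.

2, 3.471

Expected counts E_i = n·p_i: 60×0.24 = 14.4, 60×0.18 = 10.8, 60×0.14 = 8.4, 60×0.44 = 26.4.
χ² = (16−14.4)²/14.4 + (13−10.8)²/10.8 + (3−8.4)²/8.4 + (28−26.4)²/26.4
   = 0.1778 + 0.4481 + 3.4714 + 0.0970
The largest term is for 2: 3.471.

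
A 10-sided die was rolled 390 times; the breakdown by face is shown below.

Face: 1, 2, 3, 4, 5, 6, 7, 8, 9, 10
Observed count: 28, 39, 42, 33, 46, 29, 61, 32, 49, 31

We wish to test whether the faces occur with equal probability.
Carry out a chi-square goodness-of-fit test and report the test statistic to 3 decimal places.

25.949

Expected count for each of the 10 categories: 390/10 = 39.
1: (28 − 39)²/39 = 121/39 = 3.1026
2: (39 − 39)²/39 = 0/39 = 0.0000
3: (42 − 39)²/39 = 9/39 = 0.2308
4: (33 − 39)²/39 = 36/39 = 0.9231
5: (46 − 39)²/39 = 49/39 = 1.2564
6: (29 − 39)²/39 = 100/39 = 2.5641
7: (61 − 39)²/39 = 484/39 = 12.4103
8: (32 − 39)²/39 = 49/39 = 1.2564
9: (49 − 39)²/39 = 100/39 = 2.5641
10: (31 − 39)²/39 = 64/39 = 1.6410
Sum = 25.949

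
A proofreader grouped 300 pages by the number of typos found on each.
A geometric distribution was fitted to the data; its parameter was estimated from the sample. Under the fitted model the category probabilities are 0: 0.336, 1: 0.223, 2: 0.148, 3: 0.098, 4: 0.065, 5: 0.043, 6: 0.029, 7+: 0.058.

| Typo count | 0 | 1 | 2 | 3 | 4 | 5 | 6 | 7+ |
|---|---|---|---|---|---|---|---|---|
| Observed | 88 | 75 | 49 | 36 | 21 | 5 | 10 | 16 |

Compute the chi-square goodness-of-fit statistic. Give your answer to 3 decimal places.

Expected counts E_i = n·p_i: 300×0.336 = 100.8, 300×0.223 = 66.9, 300×0.148 = 44.4, 300×0.098 = 29.4, 300×0.065 = 19.5, 300×0.043 = 12.9, 300×0.029 = 8.7, 300×0.058 = 17.4.
cat         O        E   (O−E)²/E
0          88    100.8     1.6254
1          75     66.9     0.9807
2          49     44.4     0.4766
3          36     29.4     1.4816
4          21     19.5     0.1154
5           5     12.9     4.8380
6          10      8.7     0.1943
7+         16     17.4     0.1126
Sum = 9.825

9.825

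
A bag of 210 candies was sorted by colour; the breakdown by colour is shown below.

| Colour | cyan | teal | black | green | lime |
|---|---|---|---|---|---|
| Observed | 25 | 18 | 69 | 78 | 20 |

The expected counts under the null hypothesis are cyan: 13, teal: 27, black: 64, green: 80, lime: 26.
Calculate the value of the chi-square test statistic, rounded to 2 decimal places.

cat         O        E   (O−E)²/E
cyan       25       13     11.077
teal       18       27      3.000
black      69       64      0.391
green      78       80      0.050
lime       20       26      1.385
Sum = 15.90

15.90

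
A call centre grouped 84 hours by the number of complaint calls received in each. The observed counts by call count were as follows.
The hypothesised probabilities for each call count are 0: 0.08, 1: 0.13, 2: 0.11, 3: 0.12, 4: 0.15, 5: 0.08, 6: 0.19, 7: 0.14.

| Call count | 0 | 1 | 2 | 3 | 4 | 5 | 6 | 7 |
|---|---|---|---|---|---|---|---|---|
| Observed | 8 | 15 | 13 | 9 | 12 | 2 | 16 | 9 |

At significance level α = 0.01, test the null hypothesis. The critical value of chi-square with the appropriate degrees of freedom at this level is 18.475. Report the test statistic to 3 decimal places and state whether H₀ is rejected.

Expected counts E_i = n·p_i: 84×0.08 = 6.72, 84×0.13 = 10.92, 84×0.11 = 9.24, 84×0.12 = 10.08, 84×0.15 = 12.6, 84×0.08 = 6.72, 84×0.19 = 15.96, 84×0.14 = 11.76.
0: (8 − 6.72)²/6.72 = 1.6384/6.72 = 0.2438
1: (15 − 10.92)²/10.92 = 16.6464/10.92 = 1.5244
2: (13 − 9.24)²/9.24 = 14.1376/9.24 = 1.5300
3: (9 − 10.08)²/10.08 = 1.1664/10.08 = 0.1157
4: (12 − 12.6)²/12.6 = 0.36/12.6 = 0.0286
5: (2 − 6.72)²/6.72 = 22.2784/6.72 = 3.3152
6: (16 − 15.96)²/15.96 = 0.0016/15.96 = 0.0001
7: (9 − 11.76)²/11.76 = 7.6176/11.76 = 0.6478
Sum = 7.406
df = 7. Since 7.406 < 18.475, we do not reject H₀.

7.406; do not reject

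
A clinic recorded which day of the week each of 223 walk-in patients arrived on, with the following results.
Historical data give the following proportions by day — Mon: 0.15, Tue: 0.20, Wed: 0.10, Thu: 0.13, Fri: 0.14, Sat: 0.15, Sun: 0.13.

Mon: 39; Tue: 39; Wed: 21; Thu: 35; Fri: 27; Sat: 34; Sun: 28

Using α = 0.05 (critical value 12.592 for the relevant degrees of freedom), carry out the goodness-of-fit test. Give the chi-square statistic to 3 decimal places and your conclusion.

3.559; do not reject

Expected counts E_i = n·p_i: 223×0.15 = 33.45, 223×0.20 = 44.6, 223×0.10 = 22.3, 223×0.13 = 28.99, 223×0.14 = 31.22, 223×0.15 = 33.45, 223×0.13 = 28.99.
χ² = (39−33.45)²/33.45 + (39−44.6)²/44.6 + (21−22.3)²/22.3 + (35−28.99)²/28.99 + (27−31.22)²/31.22 + (34−33.45)²/33.45 + (28−28.99)²/28.99
   = 0.9209 + 0.7031 + 0.0758 + 1.2460 + 0.5704 + 0.0090 + 0.0338
Sum = 3.559
df = 6. Since 3.559 < 12.592, we do not reject H₀.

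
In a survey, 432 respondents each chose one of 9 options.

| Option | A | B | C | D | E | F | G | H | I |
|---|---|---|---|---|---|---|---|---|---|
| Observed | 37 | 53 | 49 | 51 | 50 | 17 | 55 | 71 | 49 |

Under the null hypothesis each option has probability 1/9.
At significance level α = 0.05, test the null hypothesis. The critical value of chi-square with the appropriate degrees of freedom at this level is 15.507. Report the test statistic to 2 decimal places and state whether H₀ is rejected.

35.42; reject

Expected count for each of the 9 categories: 432/9 = 48.
χ² = (37−48)²/48 + (53−48)²/48 + (49−48)²/48 + (51−48)²/48 + (50−48)²/48 + (17−48)²/48 + (55−48)²/48 + (71−48)²/48 + (49−48)²/48
   = 2.521 + 0.521 + 0.021 + 0.188 + 0.083 + 20.021 + 1.021 + 11.021 + 0.021
Sum = 35.42
df = 8. Since 35.42 > 15.507, we reject H₀.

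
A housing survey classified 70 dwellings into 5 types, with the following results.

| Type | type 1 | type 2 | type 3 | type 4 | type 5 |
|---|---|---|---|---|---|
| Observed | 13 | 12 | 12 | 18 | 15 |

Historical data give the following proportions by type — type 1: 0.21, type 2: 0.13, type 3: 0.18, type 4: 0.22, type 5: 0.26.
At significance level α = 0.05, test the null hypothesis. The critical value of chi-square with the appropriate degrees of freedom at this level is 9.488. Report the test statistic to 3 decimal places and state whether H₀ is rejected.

Expected counts E_i = n·p_i: 70×0.21 = 14.7, 70×0.13 = 9.1, 70×0.18 = 12.6, 70×0.22 = 15.4, 70×0.26 = 18.2.
type 1: (13 − 14.7)²/14.7 = 2.89/14.7 = 0.1966
type 2: (12 − 9.1)²/9.1 = 8.41/9.1 = 0.9242
type 3: (12 − 12.6)²/12.6 = 0.36/12.6 = 0.0286
type 4: (18 − 15.4)²/15.4 = 6.76/15.4 = 0.4390
type 5: (15 − 18.2)²/18.2 = 10.24/18.2 = 0.5626
Sum = 2.151
df = 4. Since 2.151 < 9.488, we do not reject H₀.

2.151; do not reject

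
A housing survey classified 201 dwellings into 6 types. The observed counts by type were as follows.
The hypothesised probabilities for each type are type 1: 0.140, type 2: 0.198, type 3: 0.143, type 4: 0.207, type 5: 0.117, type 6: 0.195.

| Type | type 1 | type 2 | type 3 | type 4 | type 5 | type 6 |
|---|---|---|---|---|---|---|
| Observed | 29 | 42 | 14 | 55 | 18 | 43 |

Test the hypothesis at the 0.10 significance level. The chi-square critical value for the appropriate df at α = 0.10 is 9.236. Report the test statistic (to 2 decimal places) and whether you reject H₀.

Expected counts E_i = n·p_i: 201×0.140 = 28.14, 201×0.198 = 39.798, 201×0.143 = 28.743, 201×0.207 = 41.607, 201×0.117 = 23.517, 201×0.195 = 39.195.
cat         O        E   (O−E)²/E
type 1     29    28.14      0.026
type 2     42   39.798      0.122
type 3     14   28.743      7.562
type 4     55   41.607      4.311
type 5     18   23.517      1.294
type 6     43   39.195      0.369
Sum = 13.68
df = 5. Since 13.68 > 9.236, we reject H₀.

13.68; reject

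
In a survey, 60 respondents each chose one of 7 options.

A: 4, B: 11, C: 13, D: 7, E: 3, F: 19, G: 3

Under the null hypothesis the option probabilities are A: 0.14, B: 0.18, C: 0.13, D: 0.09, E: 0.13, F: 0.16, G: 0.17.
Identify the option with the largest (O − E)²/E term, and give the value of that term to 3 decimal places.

Expected counts E_i = n·p_i: 60×0.14 = 8.4, 60×0.18 = 10.8, 60×0.13 = 7.8, 60×0.09 = 5.4, 60×0.13 = 7.8, 60×0.16 = 9.6, 60×0.17 = 10.2.
cat         O        E   (O−E)²/E
A           4      8.4     2.3048
B          11     10.8     0.0037
C          13      7.8     3.4667
D           7      5.4     0.4741
E           3      7.8     2.9538
F          19      9.6     9.2042
G           3     10.2     5.0824
The largest term is for F: 9.204.

F, 9.204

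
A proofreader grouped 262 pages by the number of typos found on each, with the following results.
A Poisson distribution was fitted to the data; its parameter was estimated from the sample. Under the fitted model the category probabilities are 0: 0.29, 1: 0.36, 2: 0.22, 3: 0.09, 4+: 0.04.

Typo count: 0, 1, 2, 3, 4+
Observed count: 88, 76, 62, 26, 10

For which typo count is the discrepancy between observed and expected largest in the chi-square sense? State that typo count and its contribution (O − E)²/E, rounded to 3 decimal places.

Expected counts E_i = n·p_i: 262×0.29 = 75.98, 262×0.36 = 94.32, 262×0.22 = 57.64, 262×0.09 = 23.58, 262×0.04 = 10.48.
0: (88 − 75.98)²/75.98 = 144.4804/75.98 = 1.9016
1: (76 − 94.32)²/94.32 = 335.6224/94.32 = 3.5583
2: (62 − 57.64)²/57.64 = 19.0096/57.64 = 0.3298
3: (26 − 23.58)²/23.58 = 5.8564/23.58 = 0.2484
4+: (10 − 10.48)²/10.48 = 0.2304/10.48 = 0.0220
The largest term is for 1: 3.558.

1, 3.558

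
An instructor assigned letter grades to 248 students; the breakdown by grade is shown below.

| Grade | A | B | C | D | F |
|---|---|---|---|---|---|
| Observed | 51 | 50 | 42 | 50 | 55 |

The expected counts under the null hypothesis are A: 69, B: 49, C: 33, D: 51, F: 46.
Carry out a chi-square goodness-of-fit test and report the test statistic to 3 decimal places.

8.951

cat         O        E   (O−E)²/E
A          51       69     4.6957
B          50       49     0.0204
C          42       33     2.4545
D          50       51     0.0196
F          55       46     1.7609
Sum = 8.951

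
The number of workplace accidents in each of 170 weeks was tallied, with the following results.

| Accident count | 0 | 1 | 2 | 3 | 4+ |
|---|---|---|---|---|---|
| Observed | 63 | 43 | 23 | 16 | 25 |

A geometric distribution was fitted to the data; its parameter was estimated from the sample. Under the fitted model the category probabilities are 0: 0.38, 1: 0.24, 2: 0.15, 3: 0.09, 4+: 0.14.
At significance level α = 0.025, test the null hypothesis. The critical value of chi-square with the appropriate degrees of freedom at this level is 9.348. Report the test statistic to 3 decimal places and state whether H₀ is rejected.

0.496; do not reject

Expected counts E_i = n·p_i: 170×0.38 = 64.6, 170×0.24 = 40.8, 170×0.15 = 25.5, 170×0.09 = 15.3, 170×0.14 = 23.8.
χ² = (63−64.6)²/64.6 + (43−40.8)²/40.8 + (23−25.5)²/25.5 + (16−15.3)²/15.3 + (25−23.8)²/23.8
   = 0.0396 + 0.1186 + 0.2451 + 0.0320 + 0.0605
Sum = 0.496
df = 3. Since 0.496 < 9.348, we do not reject H₀.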